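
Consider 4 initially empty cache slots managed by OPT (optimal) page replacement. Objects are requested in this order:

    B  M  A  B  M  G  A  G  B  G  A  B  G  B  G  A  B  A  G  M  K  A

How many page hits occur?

17

B -> fault, frames (B)
M -> fault, frames (B M)
A -> fault, frames (B M A)
B -> hit
M -> hit
G -> fault, frames (B M A G)
A -> hit
G -> hit
B -> hit
G -> hit
A -> hit
B -> hit
G -> hit
B -> hit
G -> hit
A -> hit
B -> hit
A -> hit
G -> hit
M -> hit
K -> fault, evict G, frames (B M A K)
A -> hit
Hits: 17.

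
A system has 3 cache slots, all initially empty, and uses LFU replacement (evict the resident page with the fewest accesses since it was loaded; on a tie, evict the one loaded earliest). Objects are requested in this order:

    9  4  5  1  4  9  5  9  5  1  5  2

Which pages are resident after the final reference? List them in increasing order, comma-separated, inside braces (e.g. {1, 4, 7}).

{2, 5, 9}

9 → miss, frames {9}
4 → miss, frames {9,4}
5 → miss, frames {9,4,5}
1 → miss, evict 9, frames {4,5,1}
4 → hit
9 → miss, evict 5, frames {4,1,9}
5 → miss, evict 1, frames {4,9,5}
9 → hit
5 → hit
1 → miss, evict 4, frames {9,5,1}
5 → hit
2 → miss, evict 1, frames {9,5,2}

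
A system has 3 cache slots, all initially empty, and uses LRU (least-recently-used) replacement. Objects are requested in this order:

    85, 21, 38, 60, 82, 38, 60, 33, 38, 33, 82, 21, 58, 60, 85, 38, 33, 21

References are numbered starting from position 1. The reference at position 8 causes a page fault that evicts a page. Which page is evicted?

pos 1: 85: fault, frames (85)
pos 2: 21: fault, frames (85 21)
pos 3: 38: fault, frames (85 21 38)
pos 4: 60: fault, evict 85, frames (21 38 60)
pos 5: 82: fault, evict 21, frames (38 60 82)
pos 6: 38: hit
pos 7: 60: hit
pos 8: 33: fault, evict 82, frames (38 60 33)
At position 8, page 82 is evicted.

82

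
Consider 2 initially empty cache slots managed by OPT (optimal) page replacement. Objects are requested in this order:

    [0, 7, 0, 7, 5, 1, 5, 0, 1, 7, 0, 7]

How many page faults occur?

0: fault, frames [0]
7: fault, frames [0, 7]
0: hit
7: hit
5: fault, evict 7, frames [0, 5]
1: fault, evict 0, frames [5, 1]
5: hit
0: fault, evict 5, frames [1, 0]
1: hit
7: fault, evict 1, frames [0, 7]
0: hit
7: hit
Page faults: 6.

6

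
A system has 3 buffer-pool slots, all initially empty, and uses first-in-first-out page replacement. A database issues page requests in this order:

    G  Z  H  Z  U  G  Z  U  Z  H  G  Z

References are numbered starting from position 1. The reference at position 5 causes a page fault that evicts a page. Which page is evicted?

pos 1: G: fault, frames {G}
pos 2: Z: fault, frames {G,Z}
pos 3: H: fault, frames {G,Z,H}
pos 4: Z: hit
pos 5: U: fault, evict G, frames {Z,H,U}
At position 5, page G is evicted.

G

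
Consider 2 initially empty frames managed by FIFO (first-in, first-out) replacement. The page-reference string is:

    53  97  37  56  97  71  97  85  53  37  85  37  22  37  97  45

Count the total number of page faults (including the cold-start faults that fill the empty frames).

14

53 -> fault, frames {53}
97 -> fault, frames {53,97}
37 -> fault, evict 53, frames {97,37}
56 -> fault, evict 97, frames {37,56}
97 -> fault, evict 37, frames {56,97}
71 -> fault, evict 56, frames {97,71}
97 -> hit
85 -> fault, evict 97, frames {71,85}
53 -> fault, evict 71, frames {85,53}
37 -> fault, evict 85, frames {53,37}
85 -> fault, evict 53, frames {37,85}
37 -> hit
22 -> fault, evict 37, frames {85,22}
37 -> fault, evict 85, frames {22,37}
97 -> fault, evict 22, frames {37,97}
45 -> fault, evict 37, frames {97,45}
Page faults: 14.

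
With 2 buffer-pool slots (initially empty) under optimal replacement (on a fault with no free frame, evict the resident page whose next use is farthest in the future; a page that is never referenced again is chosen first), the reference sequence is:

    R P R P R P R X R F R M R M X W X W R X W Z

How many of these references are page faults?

R → fault, frames {R}
P → fault, frames {R,P}
R → hit
P → hit
R → hit
P → hit
R → hit
X → fault, evict P, frames {R,X}
R → hit
F → fault, evict X, frames {R,F}
R → hit
M → fault, evict F, frames {R,M}
R → hit
M → hit
X → fault, evict M, frames {R,X}
W → fault, evict R, frames {X,W}
X → hit
W → hit
R → fault, evict W, frames {X,R}
X → hit
W → fault, evict R, frames {X,W}
Z → fault, evict W, frames {X,Z}
Page faults: 10.

10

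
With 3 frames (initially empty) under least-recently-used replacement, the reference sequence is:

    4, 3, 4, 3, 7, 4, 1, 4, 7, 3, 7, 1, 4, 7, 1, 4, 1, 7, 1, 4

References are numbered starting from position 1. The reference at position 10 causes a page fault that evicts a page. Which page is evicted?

1

pos 1: 4: fault, frames [4]
pos 2: 3: fault, frames [4, 3]
pos 3: 4: hit
pos 4: 3: hit
pos 5: 7: fault, frames [4, 3, 7]
pos 6: 4: hit
pos 7: 1: fault, evict 3, frames [7, 4, 1]
pos 8: 4: hit
pos 9: 7: hit
pos 10: 3: fault, evict 1, frames [4, 7, 3]
At position 10, page 1 is evicted.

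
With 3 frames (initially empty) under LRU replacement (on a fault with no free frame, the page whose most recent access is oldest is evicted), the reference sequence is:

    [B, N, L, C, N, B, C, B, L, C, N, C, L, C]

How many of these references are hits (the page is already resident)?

B -> fault, frames [B]
N -> fault, frames [B, N]
L -> fault, frames [B, N, L]
C -> fault, evict B, frames [N, L, C]
N -> hit
B -> fault, evict L, frames [C, N, B]
C -> hit
B -> hit
L -> fault, evict N, frames [C, B, L]
C -> hit
N -> fault, evict B, frames [L, C, N]
C -> hit
L -> hit
C -> hit
Hits: 7.

7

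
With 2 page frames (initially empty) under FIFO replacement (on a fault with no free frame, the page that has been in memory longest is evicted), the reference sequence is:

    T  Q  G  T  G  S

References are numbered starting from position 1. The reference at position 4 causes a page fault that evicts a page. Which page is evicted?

Q

pos 1: T: miss, frames {T}
pos 2: Q: miss, frames {T,Q}
pos 3: G: miss, evict T, frames {Q,G}
pos 4: T: miss, evict Q, frames {G,T}
At position 4, page Q is evicted.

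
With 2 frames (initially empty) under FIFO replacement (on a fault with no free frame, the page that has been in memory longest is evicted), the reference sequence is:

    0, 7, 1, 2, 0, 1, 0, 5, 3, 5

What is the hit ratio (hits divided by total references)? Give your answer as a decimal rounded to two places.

0 -> fault, frames {0}
7 -> fault, frames {0,7}
1 -> fault, evict 0, frames {7,1}
2 -> fault, evict 7, frames {1,2}
0 -> fault, evict 1, frames {2,0}
1 -> fault, evict 2, frames {0,1}
0 -> hit
5 -> fault, evict 0, frames {1,5}
3 -> fault, evict 1, frames {5,3}
5 -> hit
Hits: 2 of 10 references → 2/10 = 0.2000.

0.20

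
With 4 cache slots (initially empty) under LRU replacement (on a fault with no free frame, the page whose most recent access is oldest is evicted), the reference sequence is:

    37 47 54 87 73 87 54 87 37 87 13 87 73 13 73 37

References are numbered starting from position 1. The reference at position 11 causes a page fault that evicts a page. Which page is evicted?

73

pos 1: 37 → fault, frames [37]
pos 2: 47 → fault, frames [37, 47]
pos 3: 54 → fault, frames [37, 47, 54]
pos 4: 87 → fault, frames [37, 47, 54, 87]
pos 5: 73 → fault, evict 37, frames [47, 54, 87, 73]
pos 6: 87 → hit
pos 7: 54 → hit
pos 8: 87 → hit
pos 9: 37 → fault, evict 47, frames [73, 54, 87, 37]
pos 10: 87 → hit
pos 11: 13 → fault, evict 73, frames [54, 37, 87, 13]
At position 11, page 73 is evicted.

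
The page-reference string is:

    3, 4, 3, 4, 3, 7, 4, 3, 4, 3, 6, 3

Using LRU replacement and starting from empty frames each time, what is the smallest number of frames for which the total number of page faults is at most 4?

f=1: 12 faults
f=2: 6 faults
f=3: 4 faults
f=4: 4 faults
Smallest f with faults ≤ 4 is 3.

3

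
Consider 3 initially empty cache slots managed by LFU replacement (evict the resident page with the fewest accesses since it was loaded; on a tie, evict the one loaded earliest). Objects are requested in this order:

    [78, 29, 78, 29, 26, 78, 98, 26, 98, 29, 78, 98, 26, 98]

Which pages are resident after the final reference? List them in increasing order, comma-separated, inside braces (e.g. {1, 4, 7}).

78 -> fault, frames [78]
29 -> fault, frames [78, 29]
78 -> hit
29 -> hit
26 -> fault, frames [78, 29, 26]
78 -> hit
98 -> fault, evict 26, frames [78, 29, 98]
26 -> fault, evict 98, frames [78, 29, 26]
98 -> fault, evict 26, frames [78, 29, 98]
29 -> hit
78 -> hit
98 -> hit
26 -> fault, evict 98, frames [78, 29, 26]
98 -> fault, evict 26, frames [78, 29, 98]

{29, 78, 98}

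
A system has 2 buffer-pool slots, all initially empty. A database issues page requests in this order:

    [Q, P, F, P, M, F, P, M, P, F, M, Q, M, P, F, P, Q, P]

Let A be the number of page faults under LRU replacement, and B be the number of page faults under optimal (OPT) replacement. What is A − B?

Under LRU: F F F . F F F F . F F F . F F . F . → 13 faults.
Under OPT: F F F . F . F . . F . F . F F . F . → 10 faults.
A − B = 13 − 10 = 3.

3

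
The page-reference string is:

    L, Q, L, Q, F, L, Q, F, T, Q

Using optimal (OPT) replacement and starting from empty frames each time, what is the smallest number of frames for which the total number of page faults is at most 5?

2

f=1: 10 faults
f=2: 5 faults
f=3: 4 faults
f=4: 4 faults
Smallest f with faults ≤ 5 is 2.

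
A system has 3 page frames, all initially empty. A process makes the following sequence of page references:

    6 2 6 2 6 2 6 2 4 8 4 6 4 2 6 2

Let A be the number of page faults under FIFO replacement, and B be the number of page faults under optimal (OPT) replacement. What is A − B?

1

Under FIFO: F F . . . . . . F F . F . F . . → 6 faults.
Under OPT: F F . . . . . . F F . . . F . . → 5 faults.
A − B = 6 − 5 = 1.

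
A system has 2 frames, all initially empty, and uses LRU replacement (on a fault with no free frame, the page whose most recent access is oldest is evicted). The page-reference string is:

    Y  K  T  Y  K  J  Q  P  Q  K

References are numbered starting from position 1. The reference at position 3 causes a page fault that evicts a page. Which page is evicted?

pos 1: Y: miss, frames {Y}
pos 2: K: miss, frames {Y,K}
pos 3: T: miss, evict Y, frames {K,T}
At position 3, page Y is evicted.

Y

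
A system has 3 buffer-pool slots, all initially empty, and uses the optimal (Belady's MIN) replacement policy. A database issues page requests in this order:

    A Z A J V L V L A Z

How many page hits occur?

A → fault, frames (A)
Z → fault, frames (A Z)
A → hit
J → fault, frames (A Z J)
V → fault, evict J, frames (A Z V)
L → fault, evict Z, frames (A V L)
V → hit
L → hit
A → hit
Z → fault, evict L, frames (A V Z)
Hits: 4.

4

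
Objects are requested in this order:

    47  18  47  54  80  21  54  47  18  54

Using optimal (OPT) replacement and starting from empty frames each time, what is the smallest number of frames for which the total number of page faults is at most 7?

f=1: 10 faults
f=2: 7 faults
f=3: 6 faults
f=4: 5 faults
f=5: 5 faults
Smallest f with faults ≤ 7 is 2.

2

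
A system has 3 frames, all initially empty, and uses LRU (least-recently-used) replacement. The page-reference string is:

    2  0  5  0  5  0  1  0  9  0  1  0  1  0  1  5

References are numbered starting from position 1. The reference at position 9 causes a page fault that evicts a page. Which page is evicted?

5

pos 1: 2 -> fault, frames [2]
pos 2: 0 -> fault, frames [2, 0]
pos 3: 5 -> fault, frames [2, 0, 5]
pos 4: 0 -> hit
pos 5: 5 -> hit
pos 6: 0 -> hit
pos 7: 1 -> fault, evict 2, frames [5, 0, 1]
pos 8: 0 -> hit
pos 9: 9 -> fault, evict 5, frames [1, 0, 9]
At position 9, page 5 is evicted.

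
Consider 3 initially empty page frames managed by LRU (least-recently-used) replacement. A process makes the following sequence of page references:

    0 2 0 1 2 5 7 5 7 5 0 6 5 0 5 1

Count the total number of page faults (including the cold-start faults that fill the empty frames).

0: miss, frames (0)
2: miss, frames (0 2)
0: hit
1: miss, frames (2 0 1)
2: hit
5: miss, evict 0, frames (1 2 5)
7: miss, evict 1, frames (2 5 7)
5: hit
7: hit
5: hit
0: miss, evict 2, frames (7 5 0)
6: miss, evict 7, frames (5 0 6)
5: hit
0: hit
5: hit
1: miss, evict 6, frames (0 5 1)
Page faults: 8.

8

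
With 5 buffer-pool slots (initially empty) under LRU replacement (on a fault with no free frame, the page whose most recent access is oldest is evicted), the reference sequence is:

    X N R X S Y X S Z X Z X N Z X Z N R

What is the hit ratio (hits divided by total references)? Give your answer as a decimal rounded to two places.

0.56

X → fault, frames [X]
N → fault, frames [X, N]
R → fault, frames [X, N, R]
X → hit
S → fault, frames [N, R, X, S]
Y → fault, frames [N, R, X, S, Y]
X → hit
S → hit
Z → fault, evict N, frames [R, Y, X, S, Z]
X → hit
Z → hit
X → hit
N → fault, evict R, frames [Y, S, Z, X, N]
Z → hit
X → hit
Z → hit
N → hit
R → fault, evict Y, frames [S, X, Z, N, R]
Hits: 10 of 18 references → 10/18 = 0.5556.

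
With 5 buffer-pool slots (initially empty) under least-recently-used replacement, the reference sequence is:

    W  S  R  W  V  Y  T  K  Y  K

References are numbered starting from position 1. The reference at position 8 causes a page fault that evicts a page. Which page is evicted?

R

pos 1: W: miss, frames (W)
pos 2: S: miss, frames (W S)
pos 3: R: miss, frames (W S R)
pos 4: W: hit
pos 5: V: miss, frames (S R W V)
pos 6: Y: miss, frames (S R W V Y)
pos 7: T: miss, evict S, frames (R W V Y T)
pos 8: K: miss, evict R, frames (W V Y T K)
At position 8, page R is evicted.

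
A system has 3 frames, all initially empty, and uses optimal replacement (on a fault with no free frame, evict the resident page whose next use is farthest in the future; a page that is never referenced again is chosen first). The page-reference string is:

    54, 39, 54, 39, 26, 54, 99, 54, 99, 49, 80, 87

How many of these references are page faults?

7

54 → miss, frames [54]
39 → miss, frames [54, 39]
54 → hit
39 → hit
26 → miss, frames [54, 39, 26]
54 → hit
99 → miss, evict 26, frames [54, 39, 99]
54 → hit
99 → hit
49 → miss, evict 99, frames [54, 39, 49]
80 → miss, evict 49, frames [54, 39, 80]
87 → miss, evict 80, frames [54, 39, 87]
Page faults: 7.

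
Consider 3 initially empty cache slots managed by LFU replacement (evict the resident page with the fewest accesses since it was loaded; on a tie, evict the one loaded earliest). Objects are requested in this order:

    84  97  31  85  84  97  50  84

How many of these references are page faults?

84: miss, frames {84}
97: miss, frames {84,97}
31: miss, frames {84,97,31}
85: miss, evict 84, frames {97,31,85}
84: miss, evict 97, frames {31,85,84}
97: miss, evict 31, frames {85,84,97}
50: miss, evict 85, frames {84,97,50}
84: hit
Page faults: 7.

7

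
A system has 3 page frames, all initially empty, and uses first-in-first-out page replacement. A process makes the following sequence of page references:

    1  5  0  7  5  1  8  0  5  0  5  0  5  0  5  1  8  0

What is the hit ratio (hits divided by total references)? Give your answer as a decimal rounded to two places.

0.39

1: miss, frames (1)
5: miss, frames (1 5)
0: miss, frames (1 5 0)
7: miss, evict 1, frames (5 0 7)
5: hit
1: miss, evict 5, frames (0 7 1)
8: miss, evict 0, frames (7 1 8)
0: miss, evict 7, frames (1 8 0)
5: miss, evict 1, frames (8 0 5)
0: hit
5: hit
0: hit
5: hit
0: hit
5: hit
1: miss, evict 8, frames (0 5 1)
8: miss, evict 0, frames (5 1 8)
0: miss, evict 5, frames (1 8 0)
Hits: 7 of 18 references → 7/18 = 0.3889.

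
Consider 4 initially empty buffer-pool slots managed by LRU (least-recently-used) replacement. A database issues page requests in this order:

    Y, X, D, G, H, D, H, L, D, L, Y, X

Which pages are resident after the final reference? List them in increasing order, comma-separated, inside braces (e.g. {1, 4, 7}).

Y → miss, frames {Y}
X → miss, frames {Y,X}
D → miss, frames {Y,X,D}
G → miss, frames {Y,X,D,G}
H → miss, evict Y, frames {X,D,G,H}
D → hit
H → hit
L → miss, evict X, frames {G,D,H,L}
D → hit
L → hit
Y → miss, evict G, frames {H,D,L,Y}
X → miss, evict H, frames {D,L,Y,X}

{D, L, X, Y}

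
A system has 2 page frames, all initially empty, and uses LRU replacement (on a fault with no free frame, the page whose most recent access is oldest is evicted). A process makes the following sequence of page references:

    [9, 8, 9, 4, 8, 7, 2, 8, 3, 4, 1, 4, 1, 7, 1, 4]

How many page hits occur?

9 → fault, frames {9}
8 → fault, frames {9,8}
9 → hit
4 → fault, evict 8, frames {9,4}
8 → fault, evict 9, frames {4,8}
7 → fault, evict 4, frames {8,7}
2 → fault, evict 8, frames {7,2}
8 → fault, evict 7, frames {2,8}
3 → fault, evict 2, frames {8,3}
4 → fault, evict 8, frames {3,4}
1 → fault, evict 3, frames {4,1}
4 → hit
1 → hit
7 → fault, evict 4, frames {1,7}
1 → hit
4 → fault, evict 7, frames {1,4}
Hits: 4.

4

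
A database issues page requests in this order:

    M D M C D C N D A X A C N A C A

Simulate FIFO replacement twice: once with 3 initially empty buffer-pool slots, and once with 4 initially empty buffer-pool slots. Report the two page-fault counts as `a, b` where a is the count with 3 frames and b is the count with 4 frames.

3 frames: F F . F . . F . F F . F F F . . → 9 faults.
4 frames: F F . F . . F . F F . . . . . . → 6 faults.
6 < 9: adding a frame reduced faults, as is typical.

9, 6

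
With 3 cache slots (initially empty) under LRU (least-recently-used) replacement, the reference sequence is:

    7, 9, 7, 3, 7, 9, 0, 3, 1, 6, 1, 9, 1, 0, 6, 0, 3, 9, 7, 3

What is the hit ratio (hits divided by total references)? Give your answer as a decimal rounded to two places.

0.35

7 → fault, frames {7}
9 → fault, frames {7,9}
7 → hit
3 → fault, frames {9,7,3}
7 → hit
9 → hit
0 → fault, evict 3, frames {7,9,0}
3 → fault, evict 7, frames {9,0,3}
1 → fault, evict 9, frames {0,3,1}
6 → fault, evict 0, frames {3,1,6}
1 → hit
9 → fault, evict 3, frames {6,1,9}
1 → hit
0 → fault, evict 6, frames {9,1,0}
6 → fault, evict 9, frames {1,0,6}
0 → hit
3 → fault, evict 1, frames {6,0,3}
9 → fault, evict 6, frames {0,3,9}
7 → fault, evict 0, frames {3,9,7}
3 → hit
Hits: 7 of 20 references → 7/20 = 0.3500.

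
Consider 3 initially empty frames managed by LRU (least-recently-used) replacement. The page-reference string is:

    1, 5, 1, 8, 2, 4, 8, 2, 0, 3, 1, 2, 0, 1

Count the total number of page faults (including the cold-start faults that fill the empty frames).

10

1 -> fault, frames {1}
5 -> fault, frames {1,5}
1 -> hit
8 -> fault, frames {5,1,8}
2 -> fault, evict 5, frames {1,8,2}
4 -> fault, evict 1, frames {8,2,4}
8 -> hit
2 -> hit
0 -> fault, evict 4, frames {8,2,0}
3 -> fault, evict 8, frames {2,0,3}
1 -> fault, evict 2, frames {0,3,1}
2 -> fault, evict 0, frames {3,1,2}
0 -> fault, evict 3, frames {1,2,0}
1 -> hit
Page faults: 10.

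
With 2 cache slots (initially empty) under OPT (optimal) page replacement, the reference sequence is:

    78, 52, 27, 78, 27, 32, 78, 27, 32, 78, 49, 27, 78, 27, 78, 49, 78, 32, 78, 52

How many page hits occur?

78: miss, frames {78}
52: miss, frames {78,52}
27: miss, evict 52, frames {78,27}
78: hit
27: hit
32: miss, evict 27, frames {78,32}
78: hit
27: miss, evict 78, frames {32,27}
32: hit
78: miss, evict 32, frames {27,78}
49: miss, evict 78, frames {27,49}
27: hit
78: miss, evict 49, frames {27,78}
27: hit
78: hit
49: miss, evict 27, frames {78,49}
78: hit
32: miss, evict 49, frames {78,32}
78: hit
52: miss, evict 32, frames {78,52}
Hits: 9.

9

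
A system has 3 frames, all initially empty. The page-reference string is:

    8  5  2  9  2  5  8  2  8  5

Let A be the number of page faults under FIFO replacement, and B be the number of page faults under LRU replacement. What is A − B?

1

Under FIFO: F F F F . . F . . F → 6 faults.
Under LRU: F F F F . . F . . . → 5 faults.
A − B = 6 − 5 = 1.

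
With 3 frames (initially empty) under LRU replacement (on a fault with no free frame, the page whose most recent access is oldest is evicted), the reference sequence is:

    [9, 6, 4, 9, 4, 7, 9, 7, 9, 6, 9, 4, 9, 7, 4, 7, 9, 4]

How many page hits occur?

11

9 -> fault, frames [9]
6 -> fault, frames [9, 6]
4 -> fault, frames [9, 6, 4]
9 -> hit
4 -> hit
7 -> fault, evict 6, frames [9, 4, 7]
9 -> hit
7 -> hit
9 -> hit
6 -> fault, evict 4, frames [7, 9, 6]
9 -> hit
4 -> fault, evict 7, frames [6, 9, 4]
9 -> hit
7 -> fault, evict 6, frames [4, 9, 7]
4 -> hit
7 -> hit
9 -> hit
4 -> hit
Hits: 11.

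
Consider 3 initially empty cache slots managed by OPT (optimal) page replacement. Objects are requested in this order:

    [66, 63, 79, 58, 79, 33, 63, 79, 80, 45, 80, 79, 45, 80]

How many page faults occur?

66: miss, frames (66)
63: miss, frames (66 63)
79: miss, frames (66 63 79)
58: miss, evict 66, frames (63 79 58)
79: hit
33: miss, evict 58, frames (63 79 33)
63: hit
79: hit
80: miss, evict 33, frames (63 79 80)
45: miss, evict 63, frames (79 80 45)
80: hit
79: hit
45: hit
80: hit
Page faults: 7.

7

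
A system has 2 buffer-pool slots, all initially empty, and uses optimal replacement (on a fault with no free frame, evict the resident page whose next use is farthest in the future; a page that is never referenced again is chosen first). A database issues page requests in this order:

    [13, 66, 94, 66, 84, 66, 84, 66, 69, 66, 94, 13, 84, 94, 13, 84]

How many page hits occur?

7

13 → miss, frames [13]
66 → miss, frames [13, 66]
94 → miss, evict 13, frames [66, 94]
66 → hit
84 → miss, evict 94, frames [66, 84]
66 → hit
84 → hit
66 → hit
69 → miss, evict 84, frames [66, 69]
66 → hit
94 → miss, evict 69, frames [66, 94]
13 → miss, evict 66, frames [94, 13]
84 → miss, evict 13, frames [94, 84]
94 → hit
13 → miss, evict 94, frames [84, 13]
84 → hit
Hits: 7.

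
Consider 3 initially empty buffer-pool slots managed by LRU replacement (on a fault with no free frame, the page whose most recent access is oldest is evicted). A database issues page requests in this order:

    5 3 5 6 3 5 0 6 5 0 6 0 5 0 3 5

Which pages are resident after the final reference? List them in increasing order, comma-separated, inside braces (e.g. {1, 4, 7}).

{0, 3, 5}

5 → miss, frames (5)
3 → miss, frames (5 3)
5 → hit
6 → miss, frames (3 5 6)
3 → hit
5 → hit
0 → miss, evict 6, frames (3 5 0)
6 → miss, evict 3, frames (5 0 6)
5 → hit
0 → hit
6 → hit
0 → hit
5 → hit
0 → hit
3 → miss, evict 6, frames (5 0 3)
5 → hit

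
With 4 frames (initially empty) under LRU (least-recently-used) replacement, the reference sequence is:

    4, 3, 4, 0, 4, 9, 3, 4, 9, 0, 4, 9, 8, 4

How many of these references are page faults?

5

4: fault, frames {4}
3: fault, frames {4,3}
4: hit
0: fault, frames {3,4,0}
4: hit
9: fault, frames {3,0,4,9}
3: hit
4: hit
9: hit
0: hit
4: hit
9: hit
8: fault, evict 3, frames {0,4,9,8}
4: hit
Page faults: 5.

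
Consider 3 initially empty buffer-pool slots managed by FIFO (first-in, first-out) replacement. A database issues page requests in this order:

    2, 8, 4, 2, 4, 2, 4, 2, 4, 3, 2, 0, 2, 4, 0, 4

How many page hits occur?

9

2 -> fault, frames [2]
8 -> fault, frames [2, 8]
4 -> fault, frames [2, 8, 4]
2 -> hit
4 -> hit
2 -> hit
4 -> hit
2 -> hit
4 -> hit
3 -> fault, evict 2, frames [8, 4, 3]
2 -> fault, evict 8, frames [4, 3, 2]
0 -> fault, evict 4, frames [3, 2, 0]
2 -> hit
4 -> fault, evict 3, frames [2, 0, 4]
0 -> hit
4 -> hit
Hits: 9.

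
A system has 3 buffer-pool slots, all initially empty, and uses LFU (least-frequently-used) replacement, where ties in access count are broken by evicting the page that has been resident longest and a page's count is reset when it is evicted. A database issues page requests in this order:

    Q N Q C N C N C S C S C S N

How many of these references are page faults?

Q: miss, frames (Q)
N: miss, frames (Q N)
Q: hit
C: miss, frames (Q N C)
N: hit
C: hit
N: hit
C: hit
S: miss, evict Q, frames (N C S)
C: hit
S: hit
C: hit
S: hit
N: hit
Page faults: 4.

4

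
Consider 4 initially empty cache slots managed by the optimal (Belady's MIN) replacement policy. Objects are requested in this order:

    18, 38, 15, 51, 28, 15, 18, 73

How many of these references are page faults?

6

18 → miss, frames {18}
38 → miss, frames {18,38}
15 → miss, frames {18,38,15}
51 → miss, frames {18,38,15,51}
28 → miss, evict 51, frames {18,38,15,28}
15 → hit
18 → hit
73 → miss, evict 28, frames {18,38,15,73}
Page faults: 6.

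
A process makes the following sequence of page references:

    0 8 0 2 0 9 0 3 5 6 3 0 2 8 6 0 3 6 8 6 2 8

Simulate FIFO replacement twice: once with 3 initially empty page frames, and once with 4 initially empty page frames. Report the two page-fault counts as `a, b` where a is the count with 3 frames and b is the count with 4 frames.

3 frames: F F . F . F F F F F . F F F F F F . F F F . → 17 faults.
4 frames: F F . F . F . F F F . F F F . . F F . . . . → 12 faults.
12 < 17: adding a frame reduced faults, as is typical.

17, 12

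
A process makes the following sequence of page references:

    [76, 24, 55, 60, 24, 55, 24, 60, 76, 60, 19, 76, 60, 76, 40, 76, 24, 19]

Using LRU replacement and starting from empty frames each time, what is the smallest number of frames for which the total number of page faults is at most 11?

f=1: 18 faults
f=2: 14 faults
f=3: 9 faults
f=4: 8 faults
f=5: 6 faults
f=6: 6 faults
Smallest f with faults ≤ 11 is 3.

3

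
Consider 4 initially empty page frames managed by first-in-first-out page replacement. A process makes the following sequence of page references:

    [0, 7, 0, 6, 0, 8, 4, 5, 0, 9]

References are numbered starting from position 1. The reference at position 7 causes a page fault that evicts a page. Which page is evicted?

pos 1: 0 -> miss, frames {0}
pos 2: 7 -> miss, frames {0,7}
pos 3: 0 -> hit
pos 4: 6 -> miss, frames {0,7,6}
pos 5: 0 -> hit
pos 6: 8 -> miss, frames {0,7,6,8}
pos 7: 4 -> miss, evict 0, frames {7,6,8,4}
At position 7, page 0 is evicted.

0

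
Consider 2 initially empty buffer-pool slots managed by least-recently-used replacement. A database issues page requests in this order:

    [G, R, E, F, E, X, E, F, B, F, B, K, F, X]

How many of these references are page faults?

10

G: fault, frames [G]
R: fault, frames [G, R]
E: fault, evict G, frames [R, E]
F: fault, evict R, frames [E, F]
E: hit
X: fault, evict F, frames [E, X]
E: hit
F: fault, evict X, frames [E, F]
B: fault, evict E, frames [F, B]
F: hit
B: hit
K: fault, evict F, frames [B, K]
F: fault, evict B, frames [K, F]
X: fault, evict K, frames [F, X]
Page faults: 10.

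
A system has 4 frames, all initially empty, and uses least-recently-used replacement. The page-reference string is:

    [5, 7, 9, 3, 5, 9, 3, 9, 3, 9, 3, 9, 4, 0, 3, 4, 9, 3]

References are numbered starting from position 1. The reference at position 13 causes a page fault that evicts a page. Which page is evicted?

7

pos 1: 5 → fault, frames (5)
pos 2: 7 → fault, frames (5 7)
pos 3: 9 → fault, frames (5 7 9)
pos 4: 3 → fault, frames (5 7 9 3)
pos 5: 5 → hit
pos 6: 9 → hit
pos 7: 3 → hit
pos 8: 9 → hit
pos 9: 3 → hit
pos 10: 9 → hit
pos 11: 3 → hit
pos 12: 9 → hit
pos 13: 4 → fault, evict 7, frames (5 3 9 4)
At position 13, page 7 is evicted.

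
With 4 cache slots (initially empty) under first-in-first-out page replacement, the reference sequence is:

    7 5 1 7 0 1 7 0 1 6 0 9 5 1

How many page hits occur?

6

7: miss, frames {7}
5: miss, frames {7,5}
1: miss, frames {7,5,1}
7: hit
0: miss, frames {7,5,1,0}
1: hit
7: hit
0: hit
1: hit
6: miss, evict 7, frames {5,1,0,6}
0: hit
9: miss, evict 5, frames {1,0,6,9}
5: miss, evict 1, frames {0,6,9,5}
1: miss, evict 0, frames {6,9,5,1}
Hits: 6.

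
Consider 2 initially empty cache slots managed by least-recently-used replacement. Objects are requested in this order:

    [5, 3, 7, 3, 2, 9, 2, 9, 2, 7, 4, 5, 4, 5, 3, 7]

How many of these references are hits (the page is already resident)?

6

5: miss, frames (5)
3: miss, frames (5 3)
7: miss, evict 5, frames (3 7)
3: hit
2: miss, evict 7, frames (3 2)
9: miss, evict 3, frames (2 9)
2: hit
9: hit
2: hit
7: miss, evict 9, frames (2 7)
4: miss, evict 2, frames (7 4)
5: miss, evict 7, frames (4 5)
4: hit
5: hit
3: miss, evict 4, frames (5 3)
7: miss, evict 5, frames (3 7)
Hits: 6.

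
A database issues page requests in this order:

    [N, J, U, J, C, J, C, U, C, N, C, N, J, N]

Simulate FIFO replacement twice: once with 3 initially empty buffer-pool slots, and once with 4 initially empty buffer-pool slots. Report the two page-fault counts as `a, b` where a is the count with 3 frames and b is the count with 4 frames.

3 frames: F F F . F . . . . F . . F . → 6 faults.
4 frames: F F F . F . . . . . . . . . → 4 faults.
4 < 6: adding a frame reduced faults, as is typical.

6, 4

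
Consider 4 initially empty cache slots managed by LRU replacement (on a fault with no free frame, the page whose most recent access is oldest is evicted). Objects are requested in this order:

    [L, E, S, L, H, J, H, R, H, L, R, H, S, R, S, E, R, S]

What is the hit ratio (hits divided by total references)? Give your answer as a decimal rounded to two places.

L → miss, frames {L}
E → miss, frames {L,E}
S → miss, frames {L,E,S}
L → hit
H → miss, frames {E,S,L,H}
J → miss, evict E, frames {S,L,H,J}
H → hit
R → miss, evict S, frames {L,J,H,R}
H → hit
L → hit
R → hit
H → hit
S → miss, evict J, frames {L,R,H,S}
R → hit
S → hit
E → miss, evict L, frames {H,R,S,E}
R → hit
S → hit
Hits: 10 of 18 references → 10/18 = 0.5556.

0.56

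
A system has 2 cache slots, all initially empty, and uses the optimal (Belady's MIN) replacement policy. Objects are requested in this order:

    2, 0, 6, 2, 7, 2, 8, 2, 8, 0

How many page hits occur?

2: fault, frames (2)
0: fault, frames (2 0)
6: fault, evict 0, frames (2 6)
2: hit
7: fault, evict 6, frames (2 7)
2: hit
8: fault, evict 7, frames (2 8)
2: hit
8: hit
0: fault, evict 8, frames (2 0)
Hits: 4.

4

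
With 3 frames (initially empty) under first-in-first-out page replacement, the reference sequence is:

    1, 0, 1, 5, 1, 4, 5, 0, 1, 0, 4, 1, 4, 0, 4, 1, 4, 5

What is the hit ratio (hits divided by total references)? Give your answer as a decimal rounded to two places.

1: miss, frames [1]
0: miss, frames [1, 0]
1: hit
5: miss, frames [1, 0, 5]
1: hit
4: miss, evict 1, frames [0, 5, 4]
5: hit
0: hit
1: miss, evict 0, frames [5, 4, 1]
0: miss, evict 5, frames [4, 1, 0]
4: hit
1: hit
4: hit
0: hit
4: hit
1: hit
4: hit
5: miss, evict 4, frames [1, 0, 5]
Hits: 11 of 18 references → 11/18 = 0.6111.

0.61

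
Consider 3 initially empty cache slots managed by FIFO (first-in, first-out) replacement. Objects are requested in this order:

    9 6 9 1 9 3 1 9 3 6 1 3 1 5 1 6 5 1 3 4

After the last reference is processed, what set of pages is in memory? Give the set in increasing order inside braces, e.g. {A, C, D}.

{1, 3, 4}

9 → miss, frames [9]
6 → miss, frames [9, 6]
9 → hit
1 → miss, frames [9, 6, 1]
9 → hit
3 → miss, evict 9, frames [6, 1, 3]
1 → hit
9 → miss, evict 6, frames [1, 3, 9]
3 → hit
6 → miss, evict 1, frames [3, 9, 6]
1 → miss, evict 3, frames [9, 6, 1]
3 → miss, evict 9, frames [6, 1, 3]
1 → hit
5 → miss, evict 6, frames [1, 3, 5]
1 → hit
6 → miss, evict 1, frames [3, 5, 6]
5 → hit
1 → miss, evict 3, frames [5, 6, 1]
3 → miss, evict 5, frames [6, 1, 3]
4 → miss, evict 6, frames [1, 3, 4]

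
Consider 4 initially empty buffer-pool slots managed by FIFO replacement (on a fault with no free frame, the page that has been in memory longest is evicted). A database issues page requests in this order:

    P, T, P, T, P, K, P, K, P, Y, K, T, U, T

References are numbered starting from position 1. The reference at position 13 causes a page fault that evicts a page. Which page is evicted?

pos 1: P: miss, frames [P]
pos 2: T: miss, frames [P, T]
pos 3: P: hit
pos 4: T: hit
pos 5: P: hit
pos 6: K: miss, frames [P, T, K]
pos 7: P: hit
pos 8: K: hit
pos 9: P: hit
pos 10: Y: miss, frames [P, T, K, Y]
pos 11: K: hit
pos 12: T: hit
pos 13: U: miss, evict P, frames [T, K, Y, U]
At position 13, page P is evicted.

P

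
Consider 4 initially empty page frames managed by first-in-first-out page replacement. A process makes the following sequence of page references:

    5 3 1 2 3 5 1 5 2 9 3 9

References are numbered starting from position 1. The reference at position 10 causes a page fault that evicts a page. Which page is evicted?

5

pos 1: 5 -> fault, frames [5]
pos 2: 3 -> fault, frames [5, 3]
pos 3: 1 -> fault, frames [5, 3, 1]
pos 4: 2 -> fault, frames [5, 3, 1, 2]
pos 5: 3 -> hit
pos 6: 5 -> hit
pos 7: 1 -> hit
pos 8: 5 -> hit
pos 9: 2 -> hit
pos 10: 9 -> fault, evict 5, frames [3, 1, 2, 9]
At position 10, page 5 is evicted.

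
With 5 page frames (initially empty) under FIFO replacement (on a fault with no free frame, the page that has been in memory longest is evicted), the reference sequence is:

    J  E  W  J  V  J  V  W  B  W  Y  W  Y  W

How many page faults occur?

J: miss, frames [J]
E: miss, frames [J, E]
W: miss, frames [J, E, W]
J: hit
V: miss, frames [J, E, W, V]
J: hit
V: hit
W: hit
B: miss, frames [J, E, W, V, B]
W: hit
Y: miss, evict J, frames [E, W, V, B, Y]
W: hit
Y: hit
W: hit
Page faults: 6.

6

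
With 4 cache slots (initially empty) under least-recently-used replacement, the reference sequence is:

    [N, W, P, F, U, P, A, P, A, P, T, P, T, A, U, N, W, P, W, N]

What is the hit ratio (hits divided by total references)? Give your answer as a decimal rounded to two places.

N: miss, frames (N)
W: miss, frames (N W)
P: miss, frames (N W P)
F: miss, frames (N W P F)
U: miss, evict N, frames (W P F U)
P: hit
A: miss, evict W, frames (F U P A)
P: hit
A: hit
P: hit
T: miss, evict F, frames (U A P T)
P: hit
T: hit
A: hit
U: hit
N: miss, evict P, frames (T A U N)
W: miss, evict T, frames (A U N W)
P: miss, evict A, frames (U N W P)
W: hit
N: hit
Hits: 10 of 20 references → 10/20 = 0.5000.

0.50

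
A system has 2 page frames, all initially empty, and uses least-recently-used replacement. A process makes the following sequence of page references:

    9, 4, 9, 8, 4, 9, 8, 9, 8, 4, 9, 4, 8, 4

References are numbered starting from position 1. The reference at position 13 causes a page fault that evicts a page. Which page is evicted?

pos 1: 9 -> fault, frames [9]
pos 2: 4 -> fault, frames [9, 4]
pos 3: 9 -> hit
pos 4: 8 -> fault, evict 4, frames [9, 8]
pos 5: 4 -> fault, evict 9, frames [8, 4]
pos 6: 9 -> fault, evict 8, frames [4, 9]
pos 7: 8 -> fault, evict 4, frames [9, 8]
pos 8: 9 -> hit
pos 9: 8 -> hit
pos 10: 4 -> fault, evict 9, frames [8, 4]
pos 11: 9 -> fault, evict 8, frames [4, 9]
pos 12: 4 -> hit
pos 13: 8 -> fault, evict 9, frames [4, 8]
At position 13, page 9 is evicted.

9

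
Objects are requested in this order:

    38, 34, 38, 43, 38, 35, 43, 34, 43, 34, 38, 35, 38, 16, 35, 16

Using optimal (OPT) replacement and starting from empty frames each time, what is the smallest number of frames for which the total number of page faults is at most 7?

3

f=1: 16 faults
f=2: 8 faults
f=3: 6 faults
f=4: 5 faults
f=5: 5 faults
Smallest f with faults ≤ 7 is 3.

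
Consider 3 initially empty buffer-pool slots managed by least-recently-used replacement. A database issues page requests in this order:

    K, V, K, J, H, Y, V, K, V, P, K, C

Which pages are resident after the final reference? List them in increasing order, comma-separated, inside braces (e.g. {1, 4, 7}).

K → miss, frames [K]
V → miss, frames [K, V]
K → hit
J → miss, frames [V, K, J]
H → miss, evict V, frames [K, J, H]
Y → miss, evict K, frames [J, H, Y]
V → miss, evict J, frames [H, Y, V]
K → miss, evict H, frames [Y, V, K]
V → hit
P → miss, evict Y, frames [K, V, P]
K → hit
C → miss, evict V, frames [P, K, C]

{C, K, P}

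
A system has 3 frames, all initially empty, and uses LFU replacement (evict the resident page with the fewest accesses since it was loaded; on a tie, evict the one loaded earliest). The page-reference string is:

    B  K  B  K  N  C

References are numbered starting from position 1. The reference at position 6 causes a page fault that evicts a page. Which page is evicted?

N

pos 1: B → miss, frames {B}
pos 2: K → miss, frames {B,K}
pos 3: B → hit
pos 4: K → hit
pos 5: N → miss, frames {B,K,N}
pos 6: C → miss, evict N, frames {B,K,C}
At position 6, page N is evicted.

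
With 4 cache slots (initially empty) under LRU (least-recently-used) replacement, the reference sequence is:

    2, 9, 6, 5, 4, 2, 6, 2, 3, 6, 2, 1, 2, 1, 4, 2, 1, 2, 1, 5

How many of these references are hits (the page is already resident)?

2 -> miss, frames {2}
9 -> miss, frames {2,9}
6 -> miss, frames {2,9,6}
5 -> miss, frames {2,9,6,5}
4 -> miss, evict 2, frames {9,6,5,4}
2 -> miss, evict 9, frames {6,5,4,2}
6 -> hit
2 -> hit
3 -> miss, evict 5, frames {4,6,2,3}
6 -> hit
2 -> hit
1 -> miss, evict 4, frames {3,6,2,1}
2 -> hit
1 -> hit
4 -> miss, evict 3, frames {6,2,1,4}
2 -> hit
1 -> hit
2 -> hit
1 -> hit
5 -> miss, evict 6, frames {4,2,1,5}
Hits: 10.

10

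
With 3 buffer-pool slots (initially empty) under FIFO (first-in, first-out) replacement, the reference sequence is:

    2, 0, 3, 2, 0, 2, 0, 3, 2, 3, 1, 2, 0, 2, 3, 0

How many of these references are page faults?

7

2: miss, frames [2]
0: miss, frames [2, 0]
3: miss, frames [2, 0, 3]
2: hit
0: hit
2: hit
0: hit
3: hit
2: hit
3: hit
1: miss, evict 2, frames [0, 3, 1]
2: miss, evict 0, frames [3, 1, 2]
0: miss, evict 3, frames [1, 2, 0]
2: hit
3: miss, evict 1, frames [2, 0, 3]
0: hit
Page faults: 7.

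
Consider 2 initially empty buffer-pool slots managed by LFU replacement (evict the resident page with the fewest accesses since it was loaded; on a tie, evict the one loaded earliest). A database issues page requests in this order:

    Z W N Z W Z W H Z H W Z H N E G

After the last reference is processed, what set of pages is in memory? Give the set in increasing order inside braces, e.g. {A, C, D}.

{G, W}

Z -> miss, frames (Z)
W -> miss, frames (Z W)
N -> miss, evict Z, frames (W N)
Z -> miss, evict W, frames (N Z)
W -> miss, evict N, frames (Z W)
Z -> hit
W -> hit
H -> miss, evict Z, frames (W H)
Z -> miss, evict H, frames (W Z)
H -> miss, evict Z, frames (W H)
W -> hit
Z -> miss, evict H, frames (W Z)
H -> miss, evict Z, frames (W H)
N -> miss, evict H, frames (W N)
E -> miss, evict N, frames (W E)
G -> miss, evict E, frames (W G)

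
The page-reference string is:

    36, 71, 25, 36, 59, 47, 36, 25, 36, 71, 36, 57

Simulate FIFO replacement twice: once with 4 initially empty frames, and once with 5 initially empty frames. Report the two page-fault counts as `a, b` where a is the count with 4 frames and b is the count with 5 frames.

4 frames: F F F . F F F . . F . F → 8 faults.
5 frames: F F F . F F . . . . . F → 6 faults.
6 < 8: adding a frame reduced faults, as is typical.

8, 6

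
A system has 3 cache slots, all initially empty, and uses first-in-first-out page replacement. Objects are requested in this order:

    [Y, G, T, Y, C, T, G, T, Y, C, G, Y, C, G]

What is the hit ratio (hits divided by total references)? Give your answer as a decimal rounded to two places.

0.57

Y -> miss, frames {Y}
G -> miss, frames {Y,G}
T -> miss, frames {Y,G,T}
Y -> hit
C -> miss, evict Y, frames {G,T,C}
T -> hit
G -> hit
T -> hit
Y -> miss, evict G, frames {T,C,Y}
C -> hit
G -> miss, evict T, frames {C,Y,G}
Y -> hit
C -> hit
G -> hit
Hits: 8 of 14 references → 8/14 = 0.5714.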